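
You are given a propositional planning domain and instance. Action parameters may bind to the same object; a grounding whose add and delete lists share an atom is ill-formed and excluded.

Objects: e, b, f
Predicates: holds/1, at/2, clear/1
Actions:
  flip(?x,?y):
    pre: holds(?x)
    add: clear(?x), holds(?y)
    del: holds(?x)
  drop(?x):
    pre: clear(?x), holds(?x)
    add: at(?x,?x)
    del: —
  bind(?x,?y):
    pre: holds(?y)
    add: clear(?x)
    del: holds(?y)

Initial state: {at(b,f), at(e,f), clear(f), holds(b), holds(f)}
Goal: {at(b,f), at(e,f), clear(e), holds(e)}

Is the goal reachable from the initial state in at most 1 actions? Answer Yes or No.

No

1. flip(b,e)  →  {at(b,f), at(e,f), clear(b), clear(f), holds(e), holds(f)}
2. bind(e,f)  →  {at(b,f), at(e,f), clear(b), clear(e), clear(f), holds(e)}
optimal plan length = 2; 2 > 1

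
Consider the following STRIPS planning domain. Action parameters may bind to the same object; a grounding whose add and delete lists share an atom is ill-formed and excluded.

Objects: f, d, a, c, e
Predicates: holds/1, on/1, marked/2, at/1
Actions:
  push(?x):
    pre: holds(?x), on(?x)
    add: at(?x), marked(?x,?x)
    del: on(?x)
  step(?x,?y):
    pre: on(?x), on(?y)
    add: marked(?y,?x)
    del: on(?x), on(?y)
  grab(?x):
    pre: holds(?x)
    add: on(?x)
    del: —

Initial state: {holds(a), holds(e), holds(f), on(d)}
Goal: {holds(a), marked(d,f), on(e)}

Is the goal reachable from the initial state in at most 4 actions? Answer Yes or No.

Yes

1. grab(f)  →  {holds(a), holds(e), holds(f), on(d), on(f)}
2. step(f,d)  →  {holds(a), holds(e), holds(f), marked(d,f)}
3. grab(e)  →  {holds(a), holds(e), holds(f), marked(d,f), on(e)}
optimal plan length = 3; 3 ≤ 4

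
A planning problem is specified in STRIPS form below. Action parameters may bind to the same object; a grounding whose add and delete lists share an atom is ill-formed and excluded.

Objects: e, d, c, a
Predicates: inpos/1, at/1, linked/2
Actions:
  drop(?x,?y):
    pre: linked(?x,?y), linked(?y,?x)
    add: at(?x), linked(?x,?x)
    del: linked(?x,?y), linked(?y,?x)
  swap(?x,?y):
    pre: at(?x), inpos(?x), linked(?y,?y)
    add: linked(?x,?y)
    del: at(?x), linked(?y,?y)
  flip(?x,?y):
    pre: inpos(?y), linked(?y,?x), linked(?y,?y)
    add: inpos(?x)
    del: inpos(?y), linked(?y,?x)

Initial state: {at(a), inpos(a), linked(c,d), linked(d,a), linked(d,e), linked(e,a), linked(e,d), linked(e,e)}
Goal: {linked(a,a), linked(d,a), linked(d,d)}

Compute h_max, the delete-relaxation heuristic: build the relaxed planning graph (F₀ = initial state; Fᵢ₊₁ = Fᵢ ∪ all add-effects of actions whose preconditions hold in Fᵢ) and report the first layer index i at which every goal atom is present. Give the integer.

F0 = init (8 atoms)
F1 = F0 ∪ {at(d), at(e), linked(a,e), linked(d,d)}  (12 atoms)
F2 = F1 ∪ {linked(a,a), linked(a,d)}  (14 atoms)
goal ⊆ F2  ⇒  h_max = 2

2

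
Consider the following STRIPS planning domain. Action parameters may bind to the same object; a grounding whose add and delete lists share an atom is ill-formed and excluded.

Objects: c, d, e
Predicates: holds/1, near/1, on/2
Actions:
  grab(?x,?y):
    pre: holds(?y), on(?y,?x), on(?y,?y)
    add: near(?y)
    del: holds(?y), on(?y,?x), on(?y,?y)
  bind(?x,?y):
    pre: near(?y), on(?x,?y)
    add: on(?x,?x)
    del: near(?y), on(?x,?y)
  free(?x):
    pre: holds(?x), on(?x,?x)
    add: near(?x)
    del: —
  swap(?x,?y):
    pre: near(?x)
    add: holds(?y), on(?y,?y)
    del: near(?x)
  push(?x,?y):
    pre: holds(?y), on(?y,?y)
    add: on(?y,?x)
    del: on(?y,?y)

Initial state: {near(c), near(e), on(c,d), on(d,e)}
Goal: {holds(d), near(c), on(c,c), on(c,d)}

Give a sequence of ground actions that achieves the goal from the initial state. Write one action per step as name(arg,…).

1. swap(c,c)  →  {holds(c), near(e), on(c,c), on(c,d), on(d,e)}
2. free(c)  →  {holds(c), near(c), near(e), on(c,c), on(c,d), on(d,e)}
3. swap(e,d)  →  {holds(c), holds(d), near(c), on(c,c), on(c,d), on(d,d), on(d,e)}

swap(c,c); free(c); swap(e,d)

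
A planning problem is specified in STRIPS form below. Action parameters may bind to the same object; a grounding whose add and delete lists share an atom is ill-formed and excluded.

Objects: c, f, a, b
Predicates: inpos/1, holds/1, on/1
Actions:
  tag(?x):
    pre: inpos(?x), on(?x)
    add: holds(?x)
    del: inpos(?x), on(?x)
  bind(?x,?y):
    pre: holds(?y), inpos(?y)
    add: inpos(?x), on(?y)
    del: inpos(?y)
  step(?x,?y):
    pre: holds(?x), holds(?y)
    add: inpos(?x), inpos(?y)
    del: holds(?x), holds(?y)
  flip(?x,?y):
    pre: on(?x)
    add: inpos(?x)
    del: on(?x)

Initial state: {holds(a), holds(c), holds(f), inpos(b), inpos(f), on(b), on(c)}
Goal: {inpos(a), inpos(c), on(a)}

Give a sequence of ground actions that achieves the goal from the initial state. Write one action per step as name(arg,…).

bind(a,f); bind(c,a); step(c,a)

1. bind(a,f)  →  {holds(a), holds(c), holds(f), inpos(a), inpos(b), on(b), on(c), on(f)}
2. bind(c,a)  →  {holds(a), holds(c), holds(f), inpos(b), inpos(c), on(a), on(b), on(c), on(f)}
3. step(c,a)  →  {holds(f), inpos(a), inpos(b), inpos(c), on(a), on(b), on(c), on(f)}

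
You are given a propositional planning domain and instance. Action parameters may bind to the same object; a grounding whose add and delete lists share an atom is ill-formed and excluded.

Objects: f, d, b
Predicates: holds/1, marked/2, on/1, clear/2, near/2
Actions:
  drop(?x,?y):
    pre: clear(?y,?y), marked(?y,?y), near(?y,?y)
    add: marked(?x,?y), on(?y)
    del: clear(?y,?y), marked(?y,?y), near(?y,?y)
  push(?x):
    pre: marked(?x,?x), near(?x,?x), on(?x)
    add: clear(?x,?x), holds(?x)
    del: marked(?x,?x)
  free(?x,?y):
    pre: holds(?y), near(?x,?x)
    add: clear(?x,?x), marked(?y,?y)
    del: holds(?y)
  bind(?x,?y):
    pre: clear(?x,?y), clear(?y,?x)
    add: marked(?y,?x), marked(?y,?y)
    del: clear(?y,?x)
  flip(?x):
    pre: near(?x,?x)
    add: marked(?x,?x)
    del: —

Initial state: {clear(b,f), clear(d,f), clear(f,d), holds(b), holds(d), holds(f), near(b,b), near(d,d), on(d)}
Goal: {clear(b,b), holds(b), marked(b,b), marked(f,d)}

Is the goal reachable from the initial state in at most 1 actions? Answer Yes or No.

No

1. free(b,f)  →  {clear(b,b), clear(b,f), clear(d,f), clear(f,d), holds(b), holds(d), marked(f,f), near(b,b), near(d,d), on(d)}
2. bind(d,f)  →  {clear(b,b), clear(b,f), clear(d,f), holds(b), holds(d), marked(f,d), marked(f,f), near(b,b), near(d,d), on(d)}
3. flip(b)  →  {clear(b,b), clear(b,f), clear(d,f), holds(b), holds(d), marked(b,b), marked(f,d), marked(f,f), near(b,b), near(d,d), on(d)}
optimal plan length = 3; 3 > 1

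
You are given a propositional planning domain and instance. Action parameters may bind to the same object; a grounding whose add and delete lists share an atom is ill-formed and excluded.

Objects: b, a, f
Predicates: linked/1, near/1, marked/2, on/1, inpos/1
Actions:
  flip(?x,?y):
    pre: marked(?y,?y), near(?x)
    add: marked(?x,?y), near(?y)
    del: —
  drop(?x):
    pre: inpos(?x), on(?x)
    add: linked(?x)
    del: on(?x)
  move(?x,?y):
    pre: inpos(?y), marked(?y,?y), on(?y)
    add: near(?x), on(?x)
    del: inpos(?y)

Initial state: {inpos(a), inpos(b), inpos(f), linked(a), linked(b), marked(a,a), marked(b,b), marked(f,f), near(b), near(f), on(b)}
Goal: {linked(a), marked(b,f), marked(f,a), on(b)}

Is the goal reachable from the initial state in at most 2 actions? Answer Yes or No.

Yes

1. flip(b,f)  →  {inpos(a), inpos(b), inpos(f), linked(a), linked(b), marked(a,a), marked(b,b), marked(b,f), marked(f,f), near(b), near(f), on(b)}
2. flip(f,a)  →  {inpos(a), inpos(b), inpos(f), linked(a), linked(b), marked(a,a), marked(b,b), marked(b,f), marked(f,a), marked(f,f), near(a), near(b), near(f), on(b)}
optimal plan length = 2; 2 ≤ 2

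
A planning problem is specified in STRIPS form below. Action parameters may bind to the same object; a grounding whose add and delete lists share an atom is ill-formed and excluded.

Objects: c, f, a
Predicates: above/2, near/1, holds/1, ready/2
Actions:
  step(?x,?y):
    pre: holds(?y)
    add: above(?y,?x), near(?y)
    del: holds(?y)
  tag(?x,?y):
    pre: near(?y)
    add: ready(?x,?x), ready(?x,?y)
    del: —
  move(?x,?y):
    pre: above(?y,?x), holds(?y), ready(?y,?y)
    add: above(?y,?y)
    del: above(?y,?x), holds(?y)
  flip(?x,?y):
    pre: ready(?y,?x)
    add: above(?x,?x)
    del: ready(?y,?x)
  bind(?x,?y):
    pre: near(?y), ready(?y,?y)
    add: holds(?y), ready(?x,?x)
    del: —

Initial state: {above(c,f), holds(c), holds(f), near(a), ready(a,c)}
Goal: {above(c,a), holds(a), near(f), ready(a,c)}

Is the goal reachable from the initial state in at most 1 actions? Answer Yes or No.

1. step(c,f)  →  {above(c,f), above(f,c), holds(c), near(a), near(f), ready(a,c)}
2. step(a,c)  →  {above(c,a), above(c,f), above(f,c), near(a), near(c), near(f), ready(a,c)}
3. tag(a,c)  →  {above(c,a), above(c,f), above(f,c), near(a), near(c), near(f), ready(a,a), ready(a,c)}
4. bind(c,a)  →  {above(c,a), above(c,f), above(f,c), holds(a), near(a), near(c), near(f), ready(a,a), ready(a,c), ready(c,c)}
optimal plan length = 4; 4 > 1

No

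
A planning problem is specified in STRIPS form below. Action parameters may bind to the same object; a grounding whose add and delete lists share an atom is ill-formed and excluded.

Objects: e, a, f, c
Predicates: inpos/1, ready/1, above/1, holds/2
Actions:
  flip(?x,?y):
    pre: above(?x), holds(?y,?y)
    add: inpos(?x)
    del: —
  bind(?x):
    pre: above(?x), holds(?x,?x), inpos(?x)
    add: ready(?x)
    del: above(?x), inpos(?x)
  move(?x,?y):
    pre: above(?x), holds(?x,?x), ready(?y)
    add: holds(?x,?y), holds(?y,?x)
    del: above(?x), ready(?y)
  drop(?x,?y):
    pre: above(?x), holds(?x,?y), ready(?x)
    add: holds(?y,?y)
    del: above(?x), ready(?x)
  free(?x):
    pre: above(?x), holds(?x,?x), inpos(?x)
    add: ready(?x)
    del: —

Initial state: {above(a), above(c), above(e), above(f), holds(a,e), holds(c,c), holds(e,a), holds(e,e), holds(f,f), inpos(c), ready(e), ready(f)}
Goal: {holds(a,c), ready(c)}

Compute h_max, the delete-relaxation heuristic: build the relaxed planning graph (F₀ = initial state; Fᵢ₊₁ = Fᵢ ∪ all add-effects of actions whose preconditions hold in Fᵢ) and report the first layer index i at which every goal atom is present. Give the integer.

F0 = init (12 atoms)
F1 = F0 ∪ {holds(a,a), holds(c,e), holds(c,f), holds(e,c), holds(e,f), holds(f,c), holds(f,e), inpos(a), inpos(e), inpos(f), ready(c)}  (23 atoms)
F2 = F1 ∪ {holds(a,c), holds(a,f), holds(c,a), holds(f,a), ready(a)}  (28 atoms)
goal ⊆ F2  ⇒  h_max = 2

2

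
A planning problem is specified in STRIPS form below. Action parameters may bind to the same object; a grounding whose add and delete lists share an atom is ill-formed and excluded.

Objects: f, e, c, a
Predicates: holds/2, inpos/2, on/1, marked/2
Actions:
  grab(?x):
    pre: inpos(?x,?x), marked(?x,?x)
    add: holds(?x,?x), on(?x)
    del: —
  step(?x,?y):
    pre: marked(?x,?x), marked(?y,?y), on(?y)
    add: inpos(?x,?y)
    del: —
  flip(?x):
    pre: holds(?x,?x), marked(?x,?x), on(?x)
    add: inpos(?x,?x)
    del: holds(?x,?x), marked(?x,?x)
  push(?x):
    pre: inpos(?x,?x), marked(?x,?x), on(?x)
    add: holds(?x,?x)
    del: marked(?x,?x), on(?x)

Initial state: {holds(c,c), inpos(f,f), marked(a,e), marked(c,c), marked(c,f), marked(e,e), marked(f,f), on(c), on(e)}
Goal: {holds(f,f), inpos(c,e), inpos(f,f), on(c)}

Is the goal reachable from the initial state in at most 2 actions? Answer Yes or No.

Yes

1. grab(f)  →  {holds(c,c), holds(f,f), inpos(f,f), marked(a,e), marked(c,c), marked(c,f), marked(e,e), marked(f,f), on(c), on(e), on(f)}
2. step(c,e)  →  {holds(c,c), holds(f,f), inpos(c,e), inpos(f,f), marked(a,e), marked(c,c), marked(c,f), marked(e,e), marked(f,f), on(c), on(e), on(f)}
optimal plan length = 2; 2 ≤ 2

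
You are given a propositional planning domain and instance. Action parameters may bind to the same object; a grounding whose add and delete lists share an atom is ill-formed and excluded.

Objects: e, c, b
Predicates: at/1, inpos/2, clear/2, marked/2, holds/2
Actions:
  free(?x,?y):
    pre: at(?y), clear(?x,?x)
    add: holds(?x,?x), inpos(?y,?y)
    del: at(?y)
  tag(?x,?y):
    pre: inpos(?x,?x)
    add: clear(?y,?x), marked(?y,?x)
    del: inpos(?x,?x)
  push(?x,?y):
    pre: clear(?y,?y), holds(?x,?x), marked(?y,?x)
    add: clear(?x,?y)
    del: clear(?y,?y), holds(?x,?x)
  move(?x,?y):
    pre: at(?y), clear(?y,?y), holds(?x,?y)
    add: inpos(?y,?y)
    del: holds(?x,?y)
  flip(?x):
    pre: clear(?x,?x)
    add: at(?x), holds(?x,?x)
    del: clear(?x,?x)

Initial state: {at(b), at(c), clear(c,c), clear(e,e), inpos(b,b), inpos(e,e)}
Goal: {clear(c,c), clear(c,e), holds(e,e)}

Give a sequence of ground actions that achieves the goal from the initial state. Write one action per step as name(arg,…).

free(e,c); tag(e,c)

1. free(e,c)  →  {at(b), clear(c,c), clear(e,e), holds(e,e), inpos(b,b), inpos(c,c), inpos(e,e)}
2. tag(e,c)  →  {at(b), clear(c,c), clear(c,e), clear(e,e), holds(e,e), inpos(b,b), inpos(c,c), marked(c,e)}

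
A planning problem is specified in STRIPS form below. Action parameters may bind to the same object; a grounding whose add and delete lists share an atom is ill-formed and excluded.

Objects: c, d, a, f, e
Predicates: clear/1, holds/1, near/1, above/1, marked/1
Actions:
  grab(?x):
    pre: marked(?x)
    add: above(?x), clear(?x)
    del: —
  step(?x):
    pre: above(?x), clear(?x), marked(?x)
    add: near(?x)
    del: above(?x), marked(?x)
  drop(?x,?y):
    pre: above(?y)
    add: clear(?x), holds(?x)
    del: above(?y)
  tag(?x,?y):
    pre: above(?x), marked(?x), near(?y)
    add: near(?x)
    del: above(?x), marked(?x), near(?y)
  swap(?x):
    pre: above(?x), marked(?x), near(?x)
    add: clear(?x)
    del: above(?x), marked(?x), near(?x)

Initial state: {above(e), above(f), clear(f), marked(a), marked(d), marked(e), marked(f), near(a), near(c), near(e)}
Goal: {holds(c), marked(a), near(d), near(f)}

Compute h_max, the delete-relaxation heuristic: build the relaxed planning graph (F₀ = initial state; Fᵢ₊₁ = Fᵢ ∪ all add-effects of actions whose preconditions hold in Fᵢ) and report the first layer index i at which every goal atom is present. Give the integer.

2

F0 = init (10 atoms)
F1 = F0 ∪ {above(a), above(d), clear(a), clear(c), clear(d), clear(e), holds(a), holds(c), holds(d), holds(e), holds(f), near(f)}  (22 atoms)
F2 = F1 ∪ {near(d)}  (23 atoms)
goal ⊆ F2  ⇒  h_max = 2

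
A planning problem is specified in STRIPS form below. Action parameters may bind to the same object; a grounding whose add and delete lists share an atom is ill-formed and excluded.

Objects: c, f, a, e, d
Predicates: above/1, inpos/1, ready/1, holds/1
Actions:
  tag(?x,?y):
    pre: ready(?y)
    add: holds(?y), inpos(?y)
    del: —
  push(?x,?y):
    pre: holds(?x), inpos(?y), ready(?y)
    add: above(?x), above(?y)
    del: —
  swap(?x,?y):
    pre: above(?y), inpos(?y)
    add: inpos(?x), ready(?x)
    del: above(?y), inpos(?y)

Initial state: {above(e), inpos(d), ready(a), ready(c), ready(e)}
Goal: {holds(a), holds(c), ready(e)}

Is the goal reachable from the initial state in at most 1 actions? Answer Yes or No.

1. tag(c,c)  →  {above(e), holds(c), inpos(c), inpos(d), ready(a), ready(c), ready(e)}
2. tag(c,a)  →  {above(e), holds(a), holds(c), inpos(a), inpos(c), inpos(d), ready(a), ready(c), ready(e)}
optimal plan length = 2; 2 > 1

No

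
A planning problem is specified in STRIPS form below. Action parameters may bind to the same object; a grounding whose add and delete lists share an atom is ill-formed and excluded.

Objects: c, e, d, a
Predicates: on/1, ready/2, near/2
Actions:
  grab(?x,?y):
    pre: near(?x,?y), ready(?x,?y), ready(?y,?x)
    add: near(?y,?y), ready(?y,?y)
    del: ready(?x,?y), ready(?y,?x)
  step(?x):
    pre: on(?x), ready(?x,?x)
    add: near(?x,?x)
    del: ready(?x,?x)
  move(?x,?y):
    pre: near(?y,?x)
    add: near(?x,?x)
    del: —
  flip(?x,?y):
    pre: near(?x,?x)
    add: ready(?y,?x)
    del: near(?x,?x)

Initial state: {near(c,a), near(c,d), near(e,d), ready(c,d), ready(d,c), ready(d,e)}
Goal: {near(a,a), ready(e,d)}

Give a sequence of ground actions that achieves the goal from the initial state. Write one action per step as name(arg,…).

grab(c,d); move(a,c); flip(d,e)

1. grab(c,d)  →  {near(c,a), near(c,d), near(d,d), near(e,d), ready(d,d), ready(d,e)}
2. move(a,c)  →  {near(a,a), near(c,a), near(c,d), near(d,d), near(e,d), ready(d,d), ready(d,e)}
3. flip(d,e)  →  {near(a,a), near(c,a), near(c,d), near(e,d), ready(d,d), ready(d,e), ready(e,d)}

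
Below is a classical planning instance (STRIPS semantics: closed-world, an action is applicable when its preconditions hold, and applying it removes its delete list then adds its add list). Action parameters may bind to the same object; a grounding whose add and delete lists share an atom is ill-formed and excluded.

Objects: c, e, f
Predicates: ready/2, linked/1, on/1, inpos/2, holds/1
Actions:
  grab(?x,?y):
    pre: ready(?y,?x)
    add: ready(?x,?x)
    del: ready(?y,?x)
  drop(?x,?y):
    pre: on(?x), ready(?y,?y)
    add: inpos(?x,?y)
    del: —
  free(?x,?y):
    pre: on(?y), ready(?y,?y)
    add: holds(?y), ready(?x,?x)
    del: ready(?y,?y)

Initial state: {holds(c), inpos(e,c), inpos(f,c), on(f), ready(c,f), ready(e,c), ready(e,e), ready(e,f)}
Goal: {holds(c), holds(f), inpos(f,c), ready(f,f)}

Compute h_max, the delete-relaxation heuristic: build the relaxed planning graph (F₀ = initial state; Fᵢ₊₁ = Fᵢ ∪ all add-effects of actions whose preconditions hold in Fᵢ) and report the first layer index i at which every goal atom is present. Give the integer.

2

F0 = init (8 atoms)
F1 = F0 ∪ {inpos(f,e), ready(c,c), ready(f,f)}  (11 atoms)
F2 = F1 ∪ {holds(f), inpos(f,f)}  (13 atoms)
goal ⊆ F2  ⇒  h_max = 2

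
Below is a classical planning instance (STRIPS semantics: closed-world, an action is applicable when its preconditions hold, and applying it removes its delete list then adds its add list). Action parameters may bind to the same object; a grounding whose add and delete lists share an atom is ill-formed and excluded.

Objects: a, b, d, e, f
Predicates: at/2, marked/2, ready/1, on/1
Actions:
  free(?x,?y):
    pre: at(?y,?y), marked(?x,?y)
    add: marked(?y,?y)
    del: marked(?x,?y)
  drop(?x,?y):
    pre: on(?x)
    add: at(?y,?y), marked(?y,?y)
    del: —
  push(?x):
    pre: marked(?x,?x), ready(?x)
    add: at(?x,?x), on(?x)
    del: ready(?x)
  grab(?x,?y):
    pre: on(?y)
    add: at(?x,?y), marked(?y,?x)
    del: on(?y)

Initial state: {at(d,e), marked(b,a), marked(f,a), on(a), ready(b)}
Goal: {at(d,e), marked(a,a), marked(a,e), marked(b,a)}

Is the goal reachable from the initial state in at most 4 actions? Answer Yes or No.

Yes

1. drop(a,a)  →  {at(a,a), at(d,e), marked(a,a), marked(b,a), marked(f,a), on(a), ready(b)}
2. grab(e,a)  →  {at(a,a), at(d,e), at(e,a), marked(a,a), marked(a,e), marked(b,a), marked(f,a), ready(b)}
optimal plan length = 2; 2 ≤ 4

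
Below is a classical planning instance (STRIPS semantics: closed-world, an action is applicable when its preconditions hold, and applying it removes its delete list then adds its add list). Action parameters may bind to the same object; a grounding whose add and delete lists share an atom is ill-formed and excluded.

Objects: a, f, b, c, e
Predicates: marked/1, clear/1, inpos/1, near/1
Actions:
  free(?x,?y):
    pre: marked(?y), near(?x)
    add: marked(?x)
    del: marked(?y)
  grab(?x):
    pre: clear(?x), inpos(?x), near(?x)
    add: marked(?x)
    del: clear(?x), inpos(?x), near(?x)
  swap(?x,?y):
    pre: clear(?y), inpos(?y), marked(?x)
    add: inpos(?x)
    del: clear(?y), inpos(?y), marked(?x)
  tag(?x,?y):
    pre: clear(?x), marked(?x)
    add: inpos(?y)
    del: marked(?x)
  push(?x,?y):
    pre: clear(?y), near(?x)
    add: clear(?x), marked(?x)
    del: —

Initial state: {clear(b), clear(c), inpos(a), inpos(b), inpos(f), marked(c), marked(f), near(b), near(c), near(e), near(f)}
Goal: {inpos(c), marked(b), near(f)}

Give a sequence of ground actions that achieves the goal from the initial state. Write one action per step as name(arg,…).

free(b,f); swap(c,b)

1. free(b,f)  →  {clear(b), clear(c), inpos(a), inpos(b), inpos(f), marked(b), marked(c), near(b), near(c), near(e), near(f)}
2. swap(c,b)  →  {clear(c), inpos(a), inpos(c), inpos(f), marked(b), near(b), near(c), near(e), near(f)}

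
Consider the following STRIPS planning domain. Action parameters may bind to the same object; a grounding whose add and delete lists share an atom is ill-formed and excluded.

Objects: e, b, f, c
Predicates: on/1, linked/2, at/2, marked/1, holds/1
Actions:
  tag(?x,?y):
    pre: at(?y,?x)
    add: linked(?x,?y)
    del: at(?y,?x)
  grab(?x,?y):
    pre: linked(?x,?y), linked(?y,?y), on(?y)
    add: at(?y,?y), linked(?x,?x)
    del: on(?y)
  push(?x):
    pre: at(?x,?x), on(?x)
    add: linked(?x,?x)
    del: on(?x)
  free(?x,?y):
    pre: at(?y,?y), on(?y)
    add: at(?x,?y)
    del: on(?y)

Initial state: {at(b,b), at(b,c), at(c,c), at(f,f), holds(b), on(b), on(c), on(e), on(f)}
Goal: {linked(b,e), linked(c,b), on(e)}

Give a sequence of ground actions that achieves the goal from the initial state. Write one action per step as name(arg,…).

tag(c,b); free(e,b); tag(b,e)

1. tag(c,b)  →  {at(b,b), at(c,c), at(f,f), holds(b), linked(c,b), on(b), on(c), on(e), on(f)}
2. free(e,b)  →  {at(b,b), at(c,c), at(e,b), at(f,f), holds(b), linked(c,b), on(c), on(e), on(f)}
3. tag(b,e)  →  {at(b,b), at(c,c), at(f,f), holds(b), linked(b,e), linked(c,b), on(c), on(e), on(f)}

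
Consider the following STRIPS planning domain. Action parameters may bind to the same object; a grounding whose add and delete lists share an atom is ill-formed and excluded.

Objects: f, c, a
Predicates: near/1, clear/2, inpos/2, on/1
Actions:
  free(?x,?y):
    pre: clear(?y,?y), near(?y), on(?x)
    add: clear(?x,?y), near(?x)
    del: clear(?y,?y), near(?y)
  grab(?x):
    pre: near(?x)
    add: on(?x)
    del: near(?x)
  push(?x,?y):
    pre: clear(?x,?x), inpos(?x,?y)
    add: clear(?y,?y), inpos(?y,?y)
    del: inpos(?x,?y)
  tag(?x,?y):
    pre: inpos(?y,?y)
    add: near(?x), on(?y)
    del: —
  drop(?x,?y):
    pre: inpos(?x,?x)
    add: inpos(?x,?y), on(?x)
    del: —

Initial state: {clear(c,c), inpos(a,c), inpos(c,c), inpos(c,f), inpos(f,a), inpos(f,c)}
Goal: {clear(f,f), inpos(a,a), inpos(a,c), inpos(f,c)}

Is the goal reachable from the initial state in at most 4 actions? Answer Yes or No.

1. push(c,f)  →  {clear(c,c), clear(f,f), inpos(a,c), inpos(c,c), inpos(f,a), inpos(f,c), inpos(f,f)}
2. push(f,a)  →  {clear(a,a), clear(c,c), clear(f,f), inpos(a,a), inpos(a,c), inpos(c,c), inpos(f,c), inpos(f,f)}
optimal plan length = 2; 2 ≤ 4

Yes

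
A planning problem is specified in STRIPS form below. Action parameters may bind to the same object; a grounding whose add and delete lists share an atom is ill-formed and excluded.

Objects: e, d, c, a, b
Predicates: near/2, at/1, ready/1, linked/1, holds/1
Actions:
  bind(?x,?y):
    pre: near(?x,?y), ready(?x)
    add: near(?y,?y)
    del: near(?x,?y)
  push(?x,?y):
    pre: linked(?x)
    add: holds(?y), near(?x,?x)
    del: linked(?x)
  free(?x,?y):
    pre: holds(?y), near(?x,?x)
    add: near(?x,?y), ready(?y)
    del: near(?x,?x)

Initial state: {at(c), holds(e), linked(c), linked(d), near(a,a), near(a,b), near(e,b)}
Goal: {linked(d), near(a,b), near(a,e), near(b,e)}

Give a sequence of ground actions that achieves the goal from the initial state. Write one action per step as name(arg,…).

1. free(a,e)  →  {at(c), holds(e), linked(c), linked(d), near(a,b), near(a,e), near(e,b), ready(e)}
2. bind(e,b)  →  {at(c), holds(e), linked(c), linked(d), near(a,b), near(a,e), near(b,b), ready(e)}
3. free(b,e)  →  {at(c), holds(e), linked(c), linked(d), near(a,b), near(a,e), near(b,e), ready(e)}

free(a,e); bind(e,b); free(b,e)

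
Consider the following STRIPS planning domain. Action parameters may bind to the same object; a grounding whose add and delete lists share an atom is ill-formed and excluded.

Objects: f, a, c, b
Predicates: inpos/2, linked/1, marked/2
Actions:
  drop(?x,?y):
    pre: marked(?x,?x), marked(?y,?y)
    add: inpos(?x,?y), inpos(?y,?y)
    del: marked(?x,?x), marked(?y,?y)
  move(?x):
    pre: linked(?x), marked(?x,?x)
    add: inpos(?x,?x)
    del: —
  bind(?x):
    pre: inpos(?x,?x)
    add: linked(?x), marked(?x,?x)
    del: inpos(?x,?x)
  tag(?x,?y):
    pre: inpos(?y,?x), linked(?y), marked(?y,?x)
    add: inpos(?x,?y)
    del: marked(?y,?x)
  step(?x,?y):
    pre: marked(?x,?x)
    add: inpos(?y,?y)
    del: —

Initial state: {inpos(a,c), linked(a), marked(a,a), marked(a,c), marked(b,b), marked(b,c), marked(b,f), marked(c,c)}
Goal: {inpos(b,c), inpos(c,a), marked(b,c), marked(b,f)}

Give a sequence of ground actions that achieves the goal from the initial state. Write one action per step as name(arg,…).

drop(b,c); tag(c,a)

1. drop(b,c)  →  {inpos(a,c), inpos(b,c), inpos(c,c), linked(a), marked(a,a), marked(a,c), marked(b,c), marked(b,f)}
2. tag(c,a)  →  {inpos(a,c), inpos(b,c), inpos(c,a), inpos(c,c), linked(a), marked(a,a), marked(b,c), marked(b,f)}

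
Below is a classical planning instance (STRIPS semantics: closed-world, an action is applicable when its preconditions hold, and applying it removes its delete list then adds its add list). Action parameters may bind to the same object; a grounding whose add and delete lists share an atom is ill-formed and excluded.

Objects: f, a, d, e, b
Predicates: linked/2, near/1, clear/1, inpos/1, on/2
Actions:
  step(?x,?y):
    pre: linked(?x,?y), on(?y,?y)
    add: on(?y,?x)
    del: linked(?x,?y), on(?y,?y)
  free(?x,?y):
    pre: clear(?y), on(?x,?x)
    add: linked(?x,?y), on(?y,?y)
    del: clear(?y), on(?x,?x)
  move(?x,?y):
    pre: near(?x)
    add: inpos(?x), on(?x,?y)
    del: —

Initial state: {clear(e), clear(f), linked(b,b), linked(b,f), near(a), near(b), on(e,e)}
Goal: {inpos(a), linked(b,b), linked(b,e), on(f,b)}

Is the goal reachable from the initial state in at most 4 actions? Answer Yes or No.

No

1. free(e,f)  →  {clear(e), linked(b,b), linked(b,f), linked(e,f), near(a), near(b), on(f,f)}
2. step(b,f)  →  {clear(e), linked(b,b), linked(e,f), near(a), near(b), on(f,b)}
3. move(a,f)  →  {clear(e), inpos(a), linked(b,b), linked(e,f), near(a), near(b), on(a,f), on(f,b)}
4. move(b,b)  →  {clear(e), inpos(a), inpos(b), linked(b,b), linked(e,f), near(a), near(b), on(a,f), on(b,b), on(f,b)}
5. free(b,e)  →  {inpos(a), inpos(b), linked(b,b), linked(b,e), linked(e,f), near(a), near(b), on(a,f), on(e,e), on(f,b)}
optimal plan length = 5; 5 > 4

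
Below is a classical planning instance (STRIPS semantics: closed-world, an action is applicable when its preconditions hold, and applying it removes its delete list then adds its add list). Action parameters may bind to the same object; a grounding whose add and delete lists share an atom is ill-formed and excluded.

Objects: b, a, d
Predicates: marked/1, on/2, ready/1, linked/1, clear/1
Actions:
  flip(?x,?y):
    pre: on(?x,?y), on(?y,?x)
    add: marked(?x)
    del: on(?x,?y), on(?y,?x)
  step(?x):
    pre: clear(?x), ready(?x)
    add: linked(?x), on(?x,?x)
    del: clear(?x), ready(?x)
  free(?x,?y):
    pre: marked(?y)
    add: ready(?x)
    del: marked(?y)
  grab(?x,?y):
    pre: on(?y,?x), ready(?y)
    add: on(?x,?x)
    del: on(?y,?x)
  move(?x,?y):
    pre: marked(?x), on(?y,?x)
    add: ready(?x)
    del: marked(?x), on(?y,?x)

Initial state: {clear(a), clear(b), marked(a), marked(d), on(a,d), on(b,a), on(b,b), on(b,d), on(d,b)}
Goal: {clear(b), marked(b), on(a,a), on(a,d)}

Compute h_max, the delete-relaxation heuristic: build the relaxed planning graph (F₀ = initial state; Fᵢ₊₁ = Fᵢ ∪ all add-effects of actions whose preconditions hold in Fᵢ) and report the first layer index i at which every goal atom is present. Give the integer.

2

F0 = init (9 atoms)
F1 = F0 ∪ {marked(b), ready(a), ready(b), ready(d)}  (13 atoms)
F2 = F1 ∪ {linked(a), linked(b), on(a,a), on(d,d)}  (17 atoms)
goal ⊆ F2  ⇒  h_max = 2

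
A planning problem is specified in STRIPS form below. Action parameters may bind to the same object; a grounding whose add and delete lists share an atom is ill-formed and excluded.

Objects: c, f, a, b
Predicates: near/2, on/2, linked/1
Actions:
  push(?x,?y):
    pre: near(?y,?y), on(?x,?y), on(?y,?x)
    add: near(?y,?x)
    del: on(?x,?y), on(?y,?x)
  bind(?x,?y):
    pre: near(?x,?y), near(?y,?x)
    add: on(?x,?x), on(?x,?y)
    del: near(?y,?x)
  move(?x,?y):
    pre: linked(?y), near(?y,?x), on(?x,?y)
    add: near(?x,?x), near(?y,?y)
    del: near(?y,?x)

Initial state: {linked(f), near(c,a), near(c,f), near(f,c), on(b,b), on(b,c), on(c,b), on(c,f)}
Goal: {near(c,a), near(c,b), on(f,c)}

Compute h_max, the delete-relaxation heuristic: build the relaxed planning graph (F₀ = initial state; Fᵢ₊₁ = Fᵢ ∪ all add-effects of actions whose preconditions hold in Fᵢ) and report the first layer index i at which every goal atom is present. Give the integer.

F0 = init (8 atoms)
F1 = F0 ∪ {near(c,c), near(f,f), on(c,c), on(f,c), on(f,f)}  (13 atoms)
F2 = F1 ∪ {near(c,b)}  (14 atoms)
goal ⊆ F2  ⇒  h_max = 2

2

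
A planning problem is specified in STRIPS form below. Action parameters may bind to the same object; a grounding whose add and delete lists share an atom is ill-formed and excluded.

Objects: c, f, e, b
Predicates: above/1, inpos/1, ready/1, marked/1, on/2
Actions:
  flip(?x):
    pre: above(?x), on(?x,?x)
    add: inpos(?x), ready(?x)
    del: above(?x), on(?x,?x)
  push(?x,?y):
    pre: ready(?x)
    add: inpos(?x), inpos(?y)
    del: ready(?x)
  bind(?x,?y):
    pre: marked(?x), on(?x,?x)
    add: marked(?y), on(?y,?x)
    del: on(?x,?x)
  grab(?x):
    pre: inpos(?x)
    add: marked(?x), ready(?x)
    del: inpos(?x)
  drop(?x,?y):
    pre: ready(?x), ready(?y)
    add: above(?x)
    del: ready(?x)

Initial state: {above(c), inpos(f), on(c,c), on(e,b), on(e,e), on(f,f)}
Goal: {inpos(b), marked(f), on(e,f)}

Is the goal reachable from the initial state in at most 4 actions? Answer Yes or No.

1. grab(f)  →  {above(c), marked(f), on(c,c), on(e,b), on(e,e), on(f,f), ready(f)}
2. push(f,b)  →  {above(c), inpos(b), inpos(f), marked(f), on(c,c), on(e,b), on(e,e), on(f,f)}
3. bind(f,e)  →  {above(c), inpos(b), inpos(f), marked(e), marked(f), on(c,c), on(e,b), on(e,e), on(e,f)}
optimal plan length = 3; 3 ≤ 4

Yes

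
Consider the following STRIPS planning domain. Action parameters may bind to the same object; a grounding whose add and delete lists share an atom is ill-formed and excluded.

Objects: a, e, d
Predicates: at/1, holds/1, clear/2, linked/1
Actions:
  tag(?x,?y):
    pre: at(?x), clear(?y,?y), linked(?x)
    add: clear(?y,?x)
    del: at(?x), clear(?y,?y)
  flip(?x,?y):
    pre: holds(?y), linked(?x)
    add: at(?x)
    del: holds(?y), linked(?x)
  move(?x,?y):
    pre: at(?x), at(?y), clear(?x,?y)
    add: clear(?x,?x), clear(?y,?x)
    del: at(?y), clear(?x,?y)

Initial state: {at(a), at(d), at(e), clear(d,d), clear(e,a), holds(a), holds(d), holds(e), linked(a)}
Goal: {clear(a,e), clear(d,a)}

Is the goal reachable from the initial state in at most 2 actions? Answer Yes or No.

No

1. tag(a,d)  →  {at(d), at(e), clear(d,a), clear(e,a), holds(a), holds(d), holds(e), linked(a)}
2. flip(a,a)  →  {at(a), at(d), at(e), clear(d,a), clear(e,a), holds(d), holds(e)}
3. move(e,a)  →  {at(d), at(e), clear(a,e), clear(d,a), clear(e,e), holds(d), holds(e)}
optimal plan length = 3; 3 > 2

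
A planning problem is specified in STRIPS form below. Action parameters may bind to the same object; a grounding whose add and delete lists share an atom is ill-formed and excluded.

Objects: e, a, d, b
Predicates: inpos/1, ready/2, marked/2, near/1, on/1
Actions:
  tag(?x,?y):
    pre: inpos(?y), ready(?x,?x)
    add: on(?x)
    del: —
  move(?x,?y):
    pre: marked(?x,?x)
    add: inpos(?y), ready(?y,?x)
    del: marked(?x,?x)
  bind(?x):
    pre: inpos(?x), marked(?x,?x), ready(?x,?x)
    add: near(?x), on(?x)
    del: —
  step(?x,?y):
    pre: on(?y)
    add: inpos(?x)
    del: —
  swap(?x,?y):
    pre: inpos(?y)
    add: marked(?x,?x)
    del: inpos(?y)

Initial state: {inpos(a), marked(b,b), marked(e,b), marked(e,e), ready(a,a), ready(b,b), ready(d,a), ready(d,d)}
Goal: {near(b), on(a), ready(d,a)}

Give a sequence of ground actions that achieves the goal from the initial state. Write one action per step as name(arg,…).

tag(a,a); move(e,b); bind(b)

1. tag(a,a)  →  {inpos(a), marked(b,b), marked(e,b), marked(e,e), on(a), ready(a,a), ready(b,b), ready(d,a), ready(d,d)}
2. move(e,b)  →  {inpos(a), inpos(b), marked(b,b), marked(e,b), on(a), ready(a,a), ready(b,b), ready(b,e), ready(d,a), ready(d,d)}
3. bind(b)  →  {inpos(a), inpos(b), marked(b,b), marked(e,b), near(b), on(a), on(b), ready(a,a), ready(b,b), ready(b,e), ready(d,a), ready(d,d)}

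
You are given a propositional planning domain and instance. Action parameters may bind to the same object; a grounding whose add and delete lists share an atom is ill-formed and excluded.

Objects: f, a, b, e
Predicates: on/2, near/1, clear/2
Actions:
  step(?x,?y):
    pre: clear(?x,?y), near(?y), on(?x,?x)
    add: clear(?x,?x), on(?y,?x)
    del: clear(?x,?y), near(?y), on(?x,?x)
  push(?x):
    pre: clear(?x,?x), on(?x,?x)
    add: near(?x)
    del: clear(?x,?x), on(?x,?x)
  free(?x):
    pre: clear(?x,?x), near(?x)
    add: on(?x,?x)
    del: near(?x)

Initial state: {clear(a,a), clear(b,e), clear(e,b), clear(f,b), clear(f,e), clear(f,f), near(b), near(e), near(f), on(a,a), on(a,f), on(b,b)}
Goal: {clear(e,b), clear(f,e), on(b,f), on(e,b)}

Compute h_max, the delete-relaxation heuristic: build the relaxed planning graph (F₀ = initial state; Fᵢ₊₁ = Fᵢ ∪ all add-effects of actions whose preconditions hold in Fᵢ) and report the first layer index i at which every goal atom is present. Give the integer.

2

F0 = init (12 atoms)
F1 = F0 ∪ {clear(b,b), near(a), on(e,b), on(f,f)}  (16 atoms)
F2 = F1 ∪ {on(b,f), on(e,f)}  (18 atoms)
goal ⊆ F2  ⇒  h_max = 2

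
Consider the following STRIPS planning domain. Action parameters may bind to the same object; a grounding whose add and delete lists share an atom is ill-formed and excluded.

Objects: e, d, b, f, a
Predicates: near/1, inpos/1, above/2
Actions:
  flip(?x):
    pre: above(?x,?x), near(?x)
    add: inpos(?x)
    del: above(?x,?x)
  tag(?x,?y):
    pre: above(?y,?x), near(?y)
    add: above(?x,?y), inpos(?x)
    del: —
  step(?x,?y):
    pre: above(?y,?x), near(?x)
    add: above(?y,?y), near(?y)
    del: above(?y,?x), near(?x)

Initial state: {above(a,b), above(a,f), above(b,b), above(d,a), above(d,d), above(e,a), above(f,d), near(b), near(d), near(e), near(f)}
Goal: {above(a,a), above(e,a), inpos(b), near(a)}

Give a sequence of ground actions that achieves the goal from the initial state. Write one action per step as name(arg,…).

1. flip(b)  →  {above(a,b), above(a,f), above(d,a), above(d,d), above(e,a), above(f,d), inpos(b), near(b), near(d), near(e), near(f)}
2. step(b,a)  →  {above(a,a), above(a,f), above(d,a), above(d,d), above(e,a), above(f,d), inpos(b), near(a), near(d), near(e), near(f)}

flip(b); step(b,a)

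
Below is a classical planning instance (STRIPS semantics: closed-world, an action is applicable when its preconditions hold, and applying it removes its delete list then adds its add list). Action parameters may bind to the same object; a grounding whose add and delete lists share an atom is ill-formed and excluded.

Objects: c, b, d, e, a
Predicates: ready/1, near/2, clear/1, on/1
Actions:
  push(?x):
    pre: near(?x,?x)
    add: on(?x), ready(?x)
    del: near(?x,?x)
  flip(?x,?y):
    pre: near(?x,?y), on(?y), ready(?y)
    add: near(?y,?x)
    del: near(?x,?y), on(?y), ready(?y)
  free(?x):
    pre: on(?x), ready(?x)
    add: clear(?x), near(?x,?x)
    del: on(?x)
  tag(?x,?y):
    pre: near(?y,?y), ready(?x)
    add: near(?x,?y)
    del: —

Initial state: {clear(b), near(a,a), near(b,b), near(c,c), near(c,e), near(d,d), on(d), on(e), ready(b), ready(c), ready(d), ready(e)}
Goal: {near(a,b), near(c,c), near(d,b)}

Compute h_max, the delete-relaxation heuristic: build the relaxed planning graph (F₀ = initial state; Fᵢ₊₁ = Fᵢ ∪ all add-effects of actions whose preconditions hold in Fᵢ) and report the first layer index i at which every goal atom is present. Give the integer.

2

F0 = init (12 atoms)
F1 = F0 ∪ {clear(d), clear(e), near(b,a), near(b,c), near(b,d), near(c,a), near(c,b), near(c,d), near(d,a), near(d,b), near(d,c), near(e,a), near(e,b), near(e,c), near(e,d), near(e,e), on(a), on(b), on(c), ready(a)}  (32 atoms)
F2 = F1 ∪ {clear(a), clear(c), near(a,b), near(a,c), near(a,d), near(a,e), near(b,e), near(d,e)}  (40 atoms)
goal ⊆ F2  ⇒  h_max = 2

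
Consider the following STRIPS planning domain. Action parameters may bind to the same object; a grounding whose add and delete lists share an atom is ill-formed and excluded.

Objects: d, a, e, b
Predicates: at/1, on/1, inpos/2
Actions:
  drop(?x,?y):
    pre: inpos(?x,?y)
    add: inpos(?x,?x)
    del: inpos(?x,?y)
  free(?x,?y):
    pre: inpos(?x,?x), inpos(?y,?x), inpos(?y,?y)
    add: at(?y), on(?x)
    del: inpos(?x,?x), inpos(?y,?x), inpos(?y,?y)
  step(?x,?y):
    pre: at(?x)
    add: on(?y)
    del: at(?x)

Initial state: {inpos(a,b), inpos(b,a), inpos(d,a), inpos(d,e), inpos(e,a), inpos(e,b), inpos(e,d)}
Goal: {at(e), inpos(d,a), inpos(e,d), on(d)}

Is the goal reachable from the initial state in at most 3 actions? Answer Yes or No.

No

1. drop(d,e)  →  {inpos(a,b), inpos(b,a), inpos(d,a), inpos(d,d), inpos(e,a), inpos(e,b), inpos(e,d)}
2. drop(e,a)  →  {inpos(a,b), inpos(b,a), inpos(d,a), inpos(d,d), inpos(e,b), inpos(e,d), inpos(e,e)}
3. free(d,d)  →  {at(d), inpos(a,b), inpos(b,a), inpos(d,a), inpos(e,b), inpos(e,d), inpos(e,e), on(d)}
4. free(e,e)  →  {at(d), at(e), inpos(a,b), inpos(b,a), inpos(d,a), inpos(e,b), inpos(e,d), on(d), on(e)}
optimal plan length = 4; 4 > 3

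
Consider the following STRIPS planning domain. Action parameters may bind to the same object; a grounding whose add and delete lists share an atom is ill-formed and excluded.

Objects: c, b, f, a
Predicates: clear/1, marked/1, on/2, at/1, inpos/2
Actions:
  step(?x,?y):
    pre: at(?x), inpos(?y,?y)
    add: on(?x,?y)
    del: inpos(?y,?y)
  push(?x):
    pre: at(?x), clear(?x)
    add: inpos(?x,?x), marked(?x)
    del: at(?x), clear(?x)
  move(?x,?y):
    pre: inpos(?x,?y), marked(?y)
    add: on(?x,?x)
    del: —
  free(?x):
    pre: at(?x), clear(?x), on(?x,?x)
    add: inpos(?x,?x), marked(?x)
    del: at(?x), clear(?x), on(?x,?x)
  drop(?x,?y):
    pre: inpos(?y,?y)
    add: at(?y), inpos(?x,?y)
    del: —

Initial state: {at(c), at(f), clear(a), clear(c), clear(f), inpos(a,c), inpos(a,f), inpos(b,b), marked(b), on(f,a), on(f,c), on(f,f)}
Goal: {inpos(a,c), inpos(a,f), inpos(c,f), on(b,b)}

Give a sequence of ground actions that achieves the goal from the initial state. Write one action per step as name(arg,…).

1. push(f)  →  {at(c), clear(a), clear(c), inpos(a,c), inpos(a,f), inpos(b,b), inpos(f,f), marked(b), marked(f), on(f,a), on(f,c), on(f,f)}
2. move(b,b)  →  {at(c), clear(a), clear(c), inpos(a,c), inpos(a,f), inpos(b,b), inpos(f,f), marked(b), marked(f), on(b,b), on(f,a), on(f,c), on(f,f)}
3. drop(c,f)  →  {at(c), at(f), clear(a), clear(c), inpos(a,c), inpos(a,f), inpos(b,b), inpos(c,f), inpos(f,f), marked(b), marked(f), on(b,b), on(f,a), on(f,c), on(f,f)}

push(f); move(b,b); drop(c,f)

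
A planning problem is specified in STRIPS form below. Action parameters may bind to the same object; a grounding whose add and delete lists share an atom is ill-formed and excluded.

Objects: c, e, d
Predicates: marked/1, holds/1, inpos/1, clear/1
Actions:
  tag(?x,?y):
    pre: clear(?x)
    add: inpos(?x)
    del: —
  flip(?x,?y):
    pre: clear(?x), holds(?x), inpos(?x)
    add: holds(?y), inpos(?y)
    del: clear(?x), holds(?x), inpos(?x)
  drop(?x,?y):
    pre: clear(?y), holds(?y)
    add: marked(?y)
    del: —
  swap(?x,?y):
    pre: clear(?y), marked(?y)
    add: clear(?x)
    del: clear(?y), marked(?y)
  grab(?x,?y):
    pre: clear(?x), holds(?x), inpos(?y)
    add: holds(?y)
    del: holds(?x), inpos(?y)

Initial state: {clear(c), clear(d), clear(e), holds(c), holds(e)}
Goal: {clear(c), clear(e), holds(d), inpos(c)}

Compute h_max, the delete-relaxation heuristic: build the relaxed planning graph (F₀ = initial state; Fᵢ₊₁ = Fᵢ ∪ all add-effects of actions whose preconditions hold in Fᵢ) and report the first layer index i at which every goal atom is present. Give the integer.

2

F0 = init (5 atoms)
F1 = F0 ∪ {inpos(c), inpos(d), inpos(e), marked(c), marked(e)}  (10 atoms)
F2 = F1 ∪ {holds(d)}  (11 atoms)
goal ⊆ F2  ⇒  h_max = 2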